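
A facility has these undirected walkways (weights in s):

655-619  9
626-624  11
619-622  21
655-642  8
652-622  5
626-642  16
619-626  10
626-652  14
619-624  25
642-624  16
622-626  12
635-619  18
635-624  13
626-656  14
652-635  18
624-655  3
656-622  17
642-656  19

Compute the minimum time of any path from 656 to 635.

Shortest distances from 656:
656: 0
626: 14  (via 656)
622: 17  (via 656)
642: 19  (via 656)
652: 22  (via 622)
619: 24  (via 626)
624: 25  (via 626)
655: 27  (via 642)
635: 38  (via 624)
Shortest route: 656 → 626 → 624 → 635 = 38 s.

38 s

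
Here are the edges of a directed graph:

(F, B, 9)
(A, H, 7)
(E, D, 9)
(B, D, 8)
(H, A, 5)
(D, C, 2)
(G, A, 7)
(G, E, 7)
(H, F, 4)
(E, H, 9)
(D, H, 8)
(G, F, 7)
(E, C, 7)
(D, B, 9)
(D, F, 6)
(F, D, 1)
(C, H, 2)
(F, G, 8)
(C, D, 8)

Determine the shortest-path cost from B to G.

Running Dijkstra from B:
B: 0
D: 8  (via B)
C: 10  (via D)
H: 12  (via C)
F: 14  (via D)
A: 17  (via H)
G: 22  (via F)
Shortest route: B–D–F–G = 22.

22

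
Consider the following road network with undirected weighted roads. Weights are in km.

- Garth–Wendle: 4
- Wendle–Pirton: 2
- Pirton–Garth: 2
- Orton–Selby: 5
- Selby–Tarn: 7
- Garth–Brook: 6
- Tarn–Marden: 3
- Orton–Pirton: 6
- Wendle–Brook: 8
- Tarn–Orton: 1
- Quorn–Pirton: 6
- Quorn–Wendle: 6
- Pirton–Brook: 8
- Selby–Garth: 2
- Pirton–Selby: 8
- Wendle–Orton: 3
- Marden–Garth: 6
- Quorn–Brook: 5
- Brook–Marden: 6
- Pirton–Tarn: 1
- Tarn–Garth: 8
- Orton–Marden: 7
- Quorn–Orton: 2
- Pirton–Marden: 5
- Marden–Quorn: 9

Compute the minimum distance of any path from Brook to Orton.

7 km

Shortest distances from Brook:
Brook: 0
Quorn: 5  (via Brook)
Garth: 6  (via Brook)
Marden: 6  (via Brook)
Orton: 7  (via Quorn)
Shortest route: Brook → Quorn → Orton = 7 km.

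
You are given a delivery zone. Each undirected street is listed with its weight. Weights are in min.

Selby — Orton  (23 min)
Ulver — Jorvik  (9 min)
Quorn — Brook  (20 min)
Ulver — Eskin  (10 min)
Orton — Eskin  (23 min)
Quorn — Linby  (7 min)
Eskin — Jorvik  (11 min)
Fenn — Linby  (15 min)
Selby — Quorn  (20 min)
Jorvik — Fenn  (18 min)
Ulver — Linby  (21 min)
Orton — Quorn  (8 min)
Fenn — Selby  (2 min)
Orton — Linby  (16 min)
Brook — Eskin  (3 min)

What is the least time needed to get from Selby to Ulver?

29 min

Enumerating some paths:
Selby → Fenn → Jorvik → Eskin → Ulver: 2+18+11+10 = 41
Selby → Fenn → Jorvik → Ulver: 2+18+9 = 29
Selby → Fenn → Linby → Ulver: 2+15+21 = 38
Cheapest is Selby → Fenn → Jorvik → Ulver at 29 min.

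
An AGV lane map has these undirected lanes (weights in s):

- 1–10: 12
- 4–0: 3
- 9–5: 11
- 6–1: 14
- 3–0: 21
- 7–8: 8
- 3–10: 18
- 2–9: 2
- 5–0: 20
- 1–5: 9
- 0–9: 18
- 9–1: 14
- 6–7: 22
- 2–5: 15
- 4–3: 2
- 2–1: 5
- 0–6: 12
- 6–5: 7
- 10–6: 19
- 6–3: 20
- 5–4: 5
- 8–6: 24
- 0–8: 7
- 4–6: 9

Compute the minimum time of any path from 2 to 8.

27 s

Settle nodes by increasing distance from 2:
2: 0
9: 2  (via 2)
1: 5  (via 2)
5: 13  (via 9)
10: 17  (via 1)
4: 18  (via 5)
6: 19  (via 1)
0: 20  (via 9)
3: 20  (via 4)
8: 27  (via 0)
Shortest route: 2 → 9 → 0 → 8 = 27 s.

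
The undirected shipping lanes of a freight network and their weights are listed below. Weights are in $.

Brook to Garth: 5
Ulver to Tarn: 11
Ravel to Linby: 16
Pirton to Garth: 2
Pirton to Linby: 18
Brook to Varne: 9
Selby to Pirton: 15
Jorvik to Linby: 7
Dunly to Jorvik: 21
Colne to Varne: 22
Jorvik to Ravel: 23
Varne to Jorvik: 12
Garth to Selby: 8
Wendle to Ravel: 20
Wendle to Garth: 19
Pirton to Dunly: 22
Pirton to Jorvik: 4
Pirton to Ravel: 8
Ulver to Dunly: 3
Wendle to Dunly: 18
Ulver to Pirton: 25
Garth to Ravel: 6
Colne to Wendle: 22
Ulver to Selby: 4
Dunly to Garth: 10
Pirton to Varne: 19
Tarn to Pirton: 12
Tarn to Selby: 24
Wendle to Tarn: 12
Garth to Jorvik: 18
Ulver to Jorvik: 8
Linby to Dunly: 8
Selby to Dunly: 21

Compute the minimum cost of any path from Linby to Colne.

$41

Enumerating some paths:
Linby - Jorvik - Pirton - Garth - Brook - Varne - Colne: 7+4+2+5+9+22 = 49
Linby - Jorvik - Varne - Colne: 7+12+22 = 41
Linby - Dunly - Wendle - Colne: 8+18+22 = 48
Cheapest is Linby - Jorvik - Varne - Colne at $41.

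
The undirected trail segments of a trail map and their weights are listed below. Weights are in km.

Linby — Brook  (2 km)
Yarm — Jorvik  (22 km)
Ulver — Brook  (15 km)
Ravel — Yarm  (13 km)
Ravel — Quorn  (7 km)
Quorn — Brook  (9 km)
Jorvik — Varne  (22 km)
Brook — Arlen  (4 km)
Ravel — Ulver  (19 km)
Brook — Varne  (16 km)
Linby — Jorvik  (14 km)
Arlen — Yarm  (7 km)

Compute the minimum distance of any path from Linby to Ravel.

18 km

Settle nodes by increasing distance from Linby:
Linby: 0
Brook: 2  (via Linby)
Arlen: 6  (via Brook)
Quorn: 11  (via Brook)
Yarm: 13  (via Arlen)
Jorvik: 14  (via Linby)
Ulver: 17  (via Brook)
Ravel: 18  (via Quorn)
Shortest route: Linby–Brook–Quorn–Ravel = 18 km.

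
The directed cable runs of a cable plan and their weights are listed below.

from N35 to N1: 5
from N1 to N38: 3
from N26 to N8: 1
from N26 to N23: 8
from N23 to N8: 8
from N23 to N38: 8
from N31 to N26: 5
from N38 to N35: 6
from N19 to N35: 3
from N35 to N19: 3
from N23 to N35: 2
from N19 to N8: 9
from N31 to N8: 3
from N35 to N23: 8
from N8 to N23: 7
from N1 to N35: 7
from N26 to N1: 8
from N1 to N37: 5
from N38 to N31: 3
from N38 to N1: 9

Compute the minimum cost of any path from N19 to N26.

Settle nodes by increasing distance from N19:
N19: 0
N35: 3  (via N19)
N1: 8  (via N35)
N8: 9  (via N19)
N23: 11  (via N35)
N38: 11  (via N1)
N37: 13  (via N1)
N31: 14  (via N38)
N26: 19  (via N31)
Shortest route: N19 → N35 → N1 → N38 → N31 → N26 = 19.

19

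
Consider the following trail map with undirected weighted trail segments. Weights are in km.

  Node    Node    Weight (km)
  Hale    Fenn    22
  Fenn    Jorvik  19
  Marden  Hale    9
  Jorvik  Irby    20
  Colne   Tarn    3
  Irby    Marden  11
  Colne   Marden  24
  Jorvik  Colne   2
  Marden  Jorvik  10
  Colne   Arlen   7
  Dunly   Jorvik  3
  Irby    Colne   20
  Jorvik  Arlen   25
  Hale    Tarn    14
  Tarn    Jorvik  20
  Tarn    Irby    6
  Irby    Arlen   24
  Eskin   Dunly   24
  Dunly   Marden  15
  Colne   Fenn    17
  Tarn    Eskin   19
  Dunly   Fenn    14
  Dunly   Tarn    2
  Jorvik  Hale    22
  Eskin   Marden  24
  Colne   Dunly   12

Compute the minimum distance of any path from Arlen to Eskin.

29 km

Compare a few routes:
Arlen–Colne–Jorvik–Dunly–Tarn–Eskin: 7+2+3+2+19 = 33
Arlen–Colne–Tarn–Eskin: 7+3+19 = 29
Cheapest is Arlen–Colne–Tarn–Eskin at 29 km.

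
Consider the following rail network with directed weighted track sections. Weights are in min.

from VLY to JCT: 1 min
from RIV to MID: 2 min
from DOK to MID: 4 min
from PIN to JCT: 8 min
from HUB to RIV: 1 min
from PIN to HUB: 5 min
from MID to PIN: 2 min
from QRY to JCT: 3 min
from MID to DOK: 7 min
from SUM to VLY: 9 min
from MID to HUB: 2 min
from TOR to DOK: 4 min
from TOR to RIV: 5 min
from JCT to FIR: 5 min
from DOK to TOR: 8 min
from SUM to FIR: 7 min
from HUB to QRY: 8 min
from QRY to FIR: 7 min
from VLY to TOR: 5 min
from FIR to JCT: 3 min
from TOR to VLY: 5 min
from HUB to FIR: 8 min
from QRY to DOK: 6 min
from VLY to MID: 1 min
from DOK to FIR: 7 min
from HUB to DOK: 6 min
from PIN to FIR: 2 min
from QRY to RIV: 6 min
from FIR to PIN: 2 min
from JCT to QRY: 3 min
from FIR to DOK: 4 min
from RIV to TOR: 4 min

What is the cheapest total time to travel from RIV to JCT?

Settle nodes by increasing distance from RIV:
RIV: 0
MID: 2  (via RIV)
HUB: 4  (via MID)
PIN: 4  (via MID)
TOR: 4  (via RIV)
FIR: 6  (via PIN)
DOK: 8  (via TOR)
VLY: 9  (via TOR)
JCT: 9  (via FIR)
Shortest route: RIV → MID → PIN → FIR → JCT = 9 min.

9 min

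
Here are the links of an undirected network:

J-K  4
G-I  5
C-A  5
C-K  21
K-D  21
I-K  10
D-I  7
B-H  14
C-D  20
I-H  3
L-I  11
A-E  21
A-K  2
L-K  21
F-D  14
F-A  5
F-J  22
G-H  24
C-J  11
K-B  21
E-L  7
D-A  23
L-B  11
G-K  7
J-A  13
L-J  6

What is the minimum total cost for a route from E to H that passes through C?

Best E to C: E → L → J → C costing 24
Best C to H: C → A → K → I → H costing 20
Total via C: 24 + 20 = 44.

44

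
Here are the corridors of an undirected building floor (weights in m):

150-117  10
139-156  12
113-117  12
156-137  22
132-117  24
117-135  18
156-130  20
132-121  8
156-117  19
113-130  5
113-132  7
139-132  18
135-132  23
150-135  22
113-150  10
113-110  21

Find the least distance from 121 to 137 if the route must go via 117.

Best 121 to 117: 121 → 132 → 113 → 117 costing 27
Best 117 to 137: 117 → 156 → 137 costing 41
Total via 117: 27 + 41 = 68 m.

68 m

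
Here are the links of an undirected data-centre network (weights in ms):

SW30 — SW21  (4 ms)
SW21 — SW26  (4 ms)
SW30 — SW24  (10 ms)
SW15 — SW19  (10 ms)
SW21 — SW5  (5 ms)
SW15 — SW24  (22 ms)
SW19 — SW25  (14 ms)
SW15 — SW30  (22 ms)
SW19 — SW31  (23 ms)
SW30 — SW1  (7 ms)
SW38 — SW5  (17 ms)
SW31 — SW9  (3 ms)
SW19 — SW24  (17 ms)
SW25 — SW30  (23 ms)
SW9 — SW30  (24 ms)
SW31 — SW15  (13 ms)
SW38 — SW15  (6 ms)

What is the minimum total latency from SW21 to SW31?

31 ms

Running Dijkstra from SW21:
SW21: 0
SW26: 4  (via SW21)
SW30: 4  (via SW21)
SW5: 5  (via SW21)
SW1: 11  (via SW30)
SW24: 14  (via SW30)
SW38: 22  (via SW5)
SW15: 26  (via SW30)
SW25: 27  (via SW30)
SW9: 28  (via SW30)
SW31: 31  (via SW9)
Shortest route: SW21 → SW30 → SW9 → SW31 = 31 ms.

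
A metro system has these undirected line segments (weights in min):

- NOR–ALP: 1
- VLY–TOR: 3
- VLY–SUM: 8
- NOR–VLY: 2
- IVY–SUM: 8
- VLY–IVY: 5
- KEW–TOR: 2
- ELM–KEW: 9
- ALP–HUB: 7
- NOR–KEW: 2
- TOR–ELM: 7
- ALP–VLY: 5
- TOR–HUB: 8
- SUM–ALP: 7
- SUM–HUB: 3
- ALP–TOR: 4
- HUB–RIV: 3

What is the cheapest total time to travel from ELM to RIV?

Compare a few routes:
ELM - TOR - HUB - RIV: 7+8+3 = 18
ELM - TOR - ALP - HUB - RIV: 7+4+7+3 = 21
Cheapest is ELM - TOR - HUB - RIV at 18 min.

18 min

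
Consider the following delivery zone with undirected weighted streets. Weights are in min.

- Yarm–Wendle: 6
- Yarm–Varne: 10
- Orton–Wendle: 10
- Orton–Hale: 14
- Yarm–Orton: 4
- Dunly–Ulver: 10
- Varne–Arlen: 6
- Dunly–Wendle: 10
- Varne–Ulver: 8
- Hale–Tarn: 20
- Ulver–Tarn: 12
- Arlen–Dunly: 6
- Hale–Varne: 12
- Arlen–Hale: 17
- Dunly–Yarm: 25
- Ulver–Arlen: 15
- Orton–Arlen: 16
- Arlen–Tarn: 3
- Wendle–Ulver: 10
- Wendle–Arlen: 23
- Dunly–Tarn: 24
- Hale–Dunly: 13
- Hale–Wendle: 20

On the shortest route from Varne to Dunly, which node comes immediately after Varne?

Enumerating some paths:
Varne–Hale–Dunly: 12+13 = 25
Varne–Arlen–Dunly: 6+6 = 12
Varne–Yarm–Wendle–Dunly: 10+6+10 = 26
Varne–Ulver–Dunly: 8+10 = 18
Cheapest is Varne–Arlen–Dunly at 12 min.
So from Varne the first move is to Arlen.

Arlen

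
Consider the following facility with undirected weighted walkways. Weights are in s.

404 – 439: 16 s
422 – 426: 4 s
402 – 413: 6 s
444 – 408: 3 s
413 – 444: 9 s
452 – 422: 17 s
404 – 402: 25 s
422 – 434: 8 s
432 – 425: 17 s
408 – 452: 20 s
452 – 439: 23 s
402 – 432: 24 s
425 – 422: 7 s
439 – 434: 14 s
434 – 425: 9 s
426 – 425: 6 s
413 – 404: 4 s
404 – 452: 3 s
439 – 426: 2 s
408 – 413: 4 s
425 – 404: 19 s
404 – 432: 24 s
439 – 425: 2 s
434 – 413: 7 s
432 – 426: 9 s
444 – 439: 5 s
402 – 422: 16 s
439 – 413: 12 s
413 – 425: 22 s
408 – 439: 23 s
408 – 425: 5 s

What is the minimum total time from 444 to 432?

16 s

Shortest distances from 444:
444: 0
408: 3  (via 444)
439: 5  (via 444)
413: 7  (via 408)
425: 7  (via 439)
426: 7  (via 439)
404: 11  (via 413)
422: 11  (via 426)
402: 13  (via 413)
434: 14  (via 413)
452: 14  (via 404)
432: 16  (via 426)
Shortest route: 444–439–426–432 = 16 s.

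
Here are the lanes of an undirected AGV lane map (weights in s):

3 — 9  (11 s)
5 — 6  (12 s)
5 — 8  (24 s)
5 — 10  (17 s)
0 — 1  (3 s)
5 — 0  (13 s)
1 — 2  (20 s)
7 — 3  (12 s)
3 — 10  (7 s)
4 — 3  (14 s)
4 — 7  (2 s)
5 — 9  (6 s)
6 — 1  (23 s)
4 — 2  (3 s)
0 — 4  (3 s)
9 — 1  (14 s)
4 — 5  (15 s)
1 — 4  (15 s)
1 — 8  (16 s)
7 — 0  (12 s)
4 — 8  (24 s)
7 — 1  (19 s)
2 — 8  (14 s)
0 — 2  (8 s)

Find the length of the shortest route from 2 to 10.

24 s

Candidate routes:
2–4–5–10: 3+15+17 = 35
2–0–4–7–3–10: 8+3+2+12+7 = 32
2–4–3–10: 3+14+7 = 24
2–0–4–3–10: 8+3+14+7 = 32
The minimum is 24 s via 2–4–3–10.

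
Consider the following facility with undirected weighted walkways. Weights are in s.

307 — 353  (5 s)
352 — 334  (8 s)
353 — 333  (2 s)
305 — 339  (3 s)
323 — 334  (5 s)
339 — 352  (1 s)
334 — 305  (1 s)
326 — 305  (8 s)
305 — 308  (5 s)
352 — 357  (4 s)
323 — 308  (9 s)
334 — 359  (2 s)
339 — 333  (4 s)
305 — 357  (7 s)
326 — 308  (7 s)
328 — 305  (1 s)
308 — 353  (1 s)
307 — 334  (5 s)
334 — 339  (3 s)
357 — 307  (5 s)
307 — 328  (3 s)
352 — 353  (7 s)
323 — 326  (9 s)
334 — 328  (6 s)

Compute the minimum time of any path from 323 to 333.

Enumerating some paths:
323 → 334 → 305 → 308 → 353 → 333: 5+1+5+1+2 = 14
323 → 334 → 305 → 339 → 333: 5+1+3+4 = 13
323 → 334 → 339 → 333: 5+3+4 = 12
The minimum is 12 s via 323 → 334 → 339 → 333.

12 s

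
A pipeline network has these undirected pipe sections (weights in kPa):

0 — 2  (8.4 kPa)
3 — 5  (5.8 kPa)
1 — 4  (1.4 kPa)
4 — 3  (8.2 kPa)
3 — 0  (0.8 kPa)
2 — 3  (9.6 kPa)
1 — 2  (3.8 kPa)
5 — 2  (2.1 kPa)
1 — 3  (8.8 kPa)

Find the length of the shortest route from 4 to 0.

9 kPa

Candidate routes:
4 → 1 → 3 → 0: 1.4+8.8+0.8 = 11
4 → 3 → 0: 8.2+0.8 = 9
The minimum is 9 kPa via 4 → 3 → 0.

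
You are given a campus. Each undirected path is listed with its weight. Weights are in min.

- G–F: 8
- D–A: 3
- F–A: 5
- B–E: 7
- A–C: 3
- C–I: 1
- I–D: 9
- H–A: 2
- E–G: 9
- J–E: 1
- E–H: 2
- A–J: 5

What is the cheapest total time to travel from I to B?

15 min

Compare a few routes:
I - D - A - J - E - B: 9+3+5+1+7 = 25
I - C - A - J - E - B: 1+3+5+1+7 = 17
I - D - A - H - E - B: 9+3+2+2+7 = 23
I - C - A - H - E - B: 1+3+2+2+7 = 15
Cheapest is I - C - A - H - E - B at 15 min.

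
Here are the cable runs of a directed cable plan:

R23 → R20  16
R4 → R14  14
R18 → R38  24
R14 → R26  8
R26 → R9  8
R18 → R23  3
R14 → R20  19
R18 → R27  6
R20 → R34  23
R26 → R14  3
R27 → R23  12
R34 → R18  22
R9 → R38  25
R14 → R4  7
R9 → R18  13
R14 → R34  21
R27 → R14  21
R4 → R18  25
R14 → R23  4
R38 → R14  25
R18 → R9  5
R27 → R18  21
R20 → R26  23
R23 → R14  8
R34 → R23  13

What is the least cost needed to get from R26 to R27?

Compare a few routes:
R26 - R14 - R34 - R18 - R27: 3+21+22+6 = 52
R26 - R9 - R18 - R27: 8+13+6 = 27
R26 - R14 - R4 - R18 - R27: 3+7+25+6 = 41
Cheapest is R26 - R9 - R18 - R27 at 27.

27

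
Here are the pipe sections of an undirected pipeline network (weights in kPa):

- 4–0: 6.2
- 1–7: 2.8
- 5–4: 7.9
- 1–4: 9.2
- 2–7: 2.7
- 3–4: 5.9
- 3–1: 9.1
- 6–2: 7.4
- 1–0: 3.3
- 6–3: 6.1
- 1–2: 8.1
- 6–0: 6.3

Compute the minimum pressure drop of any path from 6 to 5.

Running Dijkstra from 6:
6: 0
3: 6.1  (via 6)
0: 6.3  (via 6)
2: 7.4  (via 6)
1: 9.6  (via 0)
7: 10.1  (via 2)
4: 12  (via 3)
5: 19.9  (via 4)
Shortest route: 6–3–4–5 = 19.9 kPa.

19.9 kPa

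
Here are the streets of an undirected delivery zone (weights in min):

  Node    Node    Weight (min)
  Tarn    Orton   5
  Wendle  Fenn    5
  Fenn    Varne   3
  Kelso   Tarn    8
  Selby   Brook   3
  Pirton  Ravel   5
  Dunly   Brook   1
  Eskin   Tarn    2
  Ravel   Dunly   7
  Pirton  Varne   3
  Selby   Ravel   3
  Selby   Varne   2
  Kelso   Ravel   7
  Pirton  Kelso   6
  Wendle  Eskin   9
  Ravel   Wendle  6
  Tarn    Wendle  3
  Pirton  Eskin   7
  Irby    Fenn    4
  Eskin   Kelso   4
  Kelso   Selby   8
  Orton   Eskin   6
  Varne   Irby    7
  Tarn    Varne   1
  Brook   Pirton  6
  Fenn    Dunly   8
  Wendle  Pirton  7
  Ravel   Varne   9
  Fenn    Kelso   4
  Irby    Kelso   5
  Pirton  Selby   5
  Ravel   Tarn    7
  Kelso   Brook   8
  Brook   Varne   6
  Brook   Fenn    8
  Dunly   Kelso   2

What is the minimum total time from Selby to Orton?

8 min

Compare a few routes:
Selby–Pirton–Varne–Tarn–Orton: 5+3+1+5 = 14
Selby–Varne–Tarn–Orton: 2+1+5 = 8
Selby–Brook–Varne–Tarn–Orton: 3+6+1+5 = 15
Selby–Varne–Tarn–Eskin–Orton: 2+1+2+6 = 11
Cheapest is Selby–Varne–Tarn–Orton at 8 min.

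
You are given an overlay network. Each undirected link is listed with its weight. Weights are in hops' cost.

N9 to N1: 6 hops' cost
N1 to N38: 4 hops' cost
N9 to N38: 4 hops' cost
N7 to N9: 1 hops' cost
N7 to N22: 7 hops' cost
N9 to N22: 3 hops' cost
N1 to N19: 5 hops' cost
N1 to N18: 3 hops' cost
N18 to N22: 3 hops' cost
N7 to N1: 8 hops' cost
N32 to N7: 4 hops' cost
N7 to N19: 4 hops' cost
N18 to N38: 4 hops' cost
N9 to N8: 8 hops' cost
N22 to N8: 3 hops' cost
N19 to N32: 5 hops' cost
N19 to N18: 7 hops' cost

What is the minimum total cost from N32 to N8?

11 hops' cost

Running Dijkstra from N32:
N32: 0
N7: 4  (via N32)
N9: 5  (via N7)
N19: 5  (via N32)
N22: 8  (via N9)
N38: 9  (via N9)
N1: 10  (via N19)
N8: 11  (via N22)
Shortest route: N32 → N7 → N9 → N22 → N8 = 11 hops' cost.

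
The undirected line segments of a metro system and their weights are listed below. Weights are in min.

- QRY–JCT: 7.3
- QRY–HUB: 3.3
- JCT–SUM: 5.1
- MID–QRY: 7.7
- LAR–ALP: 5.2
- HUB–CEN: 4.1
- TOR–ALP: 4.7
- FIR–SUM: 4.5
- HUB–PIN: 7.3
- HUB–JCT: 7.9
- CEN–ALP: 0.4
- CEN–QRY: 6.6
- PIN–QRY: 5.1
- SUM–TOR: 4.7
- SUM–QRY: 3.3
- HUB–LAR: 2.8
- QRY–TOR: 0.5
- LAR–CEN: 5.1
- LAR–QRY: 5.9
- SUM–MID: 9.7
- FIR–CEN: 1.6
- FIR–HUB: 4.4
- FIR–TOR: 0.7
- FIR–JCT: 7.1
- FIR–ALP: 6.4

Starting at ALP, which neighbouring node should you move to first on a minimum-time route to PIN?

CEN

Compare a few routes:
ALP–TOR–QRY–PIN: 4.7+0.5+5.1 = 10.3
ALP–CEN–FIR–TOR–QRY–PIN: 0.4+1.6+0.7+0.5+5.1 = 8.3
The minimum is 8.3 min via ALP–CEN–FIR–TOR–QRY–PIN.
So from ALP the first move is to CEN.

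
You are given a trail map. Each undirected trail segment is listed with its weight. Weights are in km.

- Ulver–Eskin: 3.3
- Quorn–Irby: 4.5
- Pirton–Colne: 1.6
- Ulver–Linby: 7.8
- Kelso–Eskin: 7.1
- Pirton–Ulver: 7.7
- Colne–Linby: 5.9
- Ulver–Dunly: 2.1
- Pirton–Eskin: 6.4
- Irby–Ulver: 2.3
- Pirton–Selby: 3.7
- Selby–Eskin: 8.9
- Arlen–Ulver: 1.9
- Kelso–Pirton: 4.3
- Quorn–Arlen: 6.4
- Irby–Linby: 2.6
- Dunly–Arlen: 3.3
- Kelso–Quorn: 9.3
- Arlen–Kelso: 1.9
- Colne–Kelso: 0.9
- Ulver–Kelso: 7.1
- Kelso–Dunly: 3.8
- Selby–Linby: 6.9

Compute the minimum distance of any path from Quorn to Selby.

Compare a few routes:
Quorn → Kelso → Colne → Pirton → Selby: 9.3+0.9+1.6+3.7 = 15.5
Quorn → Irby → Linby → Selby: 4.5+2.6+6.9 = 14
Quorn → Arlen → Kelso → Colne → Pirton → Selby: 6.4+1.9+0.9+1.6+3.7 = 14.5
Cheapest is Quorn → Irby → Linby → Selby at 14 km.

14 km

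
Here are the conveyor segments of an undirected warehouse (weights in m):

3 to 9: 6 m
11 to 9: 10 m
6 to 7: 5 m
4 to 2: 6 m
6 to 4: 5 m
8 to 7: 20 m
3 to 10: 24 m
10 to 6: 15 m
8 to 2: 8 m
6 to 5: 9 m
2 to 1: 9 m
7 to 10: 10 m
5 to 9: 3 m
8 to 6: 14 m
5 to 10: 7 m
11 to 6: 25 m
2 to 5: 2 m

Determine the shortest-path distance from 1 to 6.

Enumerating some paths:
1 - 2 - 8 - 6: 9+8+14 = 31
1 - 2 - 5 - 6: 9+2+9 = 20
Cheapest is 1 - 2 - 5 - 6 at 20 m.

20 m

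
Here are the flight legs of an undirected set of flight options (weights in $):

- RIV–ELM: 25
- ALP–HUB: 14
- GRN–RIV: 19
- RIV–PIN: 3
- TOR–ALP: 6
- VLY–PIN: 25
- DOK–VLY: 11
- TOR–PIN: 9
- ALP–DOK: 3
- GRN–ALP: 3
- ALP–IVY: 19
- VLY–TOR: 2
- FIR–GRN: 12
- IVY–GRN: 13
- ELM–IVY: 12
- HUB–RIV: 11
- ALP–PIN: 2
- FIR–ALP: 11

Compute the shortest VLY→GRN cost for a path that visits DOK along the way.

$17

Best VLY to DOK: VLY → DOK costing 11
Best DOK to GRN: DOK → ALP → GRN costing 6
Total via DOK: 11 + 6 = $17.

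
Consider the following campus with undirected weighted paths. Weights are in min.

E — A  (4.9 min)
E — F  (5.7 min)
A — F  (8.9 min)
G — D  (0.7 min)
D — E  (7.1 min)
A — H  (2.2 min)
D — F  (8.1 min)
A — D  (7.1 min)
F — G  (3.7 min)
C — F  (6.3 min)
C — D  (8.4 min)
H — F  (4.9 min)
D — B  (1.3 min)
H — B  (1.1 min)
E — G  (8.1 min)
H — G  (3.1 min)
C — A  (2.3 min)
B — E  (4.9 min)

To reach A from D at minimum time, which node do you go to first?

B

Enumerating some paths:
D → B → H → A: 1.3+1.1+2.2 = 4.6
D → G → H → A: 0.7+3.1+2.2 = 6
The minimum is 4.6 min via D → B → H → A.
So from D the first move is to B.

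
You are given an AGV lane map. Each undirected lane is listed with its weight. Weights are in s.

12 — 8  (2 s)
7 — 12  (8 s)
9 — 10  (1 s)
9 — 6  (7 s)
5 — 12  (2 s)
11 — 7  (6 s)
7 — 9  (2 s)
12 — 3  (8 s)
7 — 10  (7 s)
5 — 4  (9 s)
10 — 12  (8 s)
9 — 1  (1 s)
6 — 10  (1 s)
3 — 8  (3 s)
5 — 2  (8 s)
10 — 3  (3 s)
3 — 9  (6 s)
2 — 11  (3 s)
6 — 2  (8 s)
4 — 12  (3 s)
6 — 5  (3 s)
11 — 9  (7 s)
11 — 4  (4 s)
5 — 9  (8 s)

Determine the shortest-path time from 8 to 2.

12 s

Running Dijkstra from 8:
8: 0
12: 2  (via 8)
3: 3  (via 8)
5: 4  (via 12)
4: 5  (via 12)
10: 6  (via 3)
6: 7  (via 5)
9: 7  (via 10)
1: 8  (via 9)
7: 9  (via 9)
11: 9  (via 4)
2: 12  (via 5)
Shortest route: 8–12–5–2 = 12 s.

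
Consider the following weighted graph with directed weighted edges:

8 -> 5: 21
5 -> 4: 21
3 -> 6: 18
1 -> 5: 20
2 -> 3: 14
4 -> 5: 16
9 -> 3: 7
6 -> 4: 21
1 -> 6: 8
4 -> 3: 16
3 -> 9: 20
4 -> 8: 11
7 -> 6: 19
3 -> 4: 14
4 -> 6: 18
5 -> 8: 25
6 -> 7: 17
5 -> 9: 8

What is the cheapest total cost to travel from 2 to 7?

49

Shortest distances from 2:
2: 0
3: 14  (via 2)
4: 28  (via 3)
6: 32  (via 3)
9: 34  (via 3)
8: 39  (via 4)
5: 44  (via 4)
7: 49  (via 6)
Shortest route: 2 → 3 → 6 → 7 = 49.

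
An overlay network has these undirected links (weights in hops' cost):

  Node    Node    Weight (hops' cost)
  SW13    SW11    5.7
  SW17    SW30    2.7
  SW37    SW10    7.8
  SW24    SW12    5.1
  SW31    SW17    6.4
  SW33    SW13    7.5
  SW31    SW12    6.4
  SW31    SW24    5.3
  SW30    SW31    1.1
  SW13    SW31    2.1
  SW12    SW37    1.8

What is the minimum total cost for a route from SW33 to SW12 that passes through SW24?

20 hops' cost

Best SW33 to SW24: SW33–SW13–SW31–SW24 costing 14.9
Shortest SW24→SW12: SW24–SW12 = 5.1
Total via SW24: 14.9 + 5.1 = 20 hops' cost.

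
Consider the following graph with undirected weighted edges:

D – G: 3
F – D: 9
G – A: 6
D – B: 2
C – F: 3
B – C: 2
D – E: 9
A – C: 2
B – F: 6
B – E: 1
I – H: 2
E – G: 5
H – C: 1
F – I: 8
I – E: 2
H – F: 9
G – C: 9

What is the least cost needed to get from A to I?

Compare a few routes:
A - C - H - I: 2+1+2 = 5
A - C - B - E - I: 2+2+1+2 = 7
The minimum is 5 via A - C - H - I.

5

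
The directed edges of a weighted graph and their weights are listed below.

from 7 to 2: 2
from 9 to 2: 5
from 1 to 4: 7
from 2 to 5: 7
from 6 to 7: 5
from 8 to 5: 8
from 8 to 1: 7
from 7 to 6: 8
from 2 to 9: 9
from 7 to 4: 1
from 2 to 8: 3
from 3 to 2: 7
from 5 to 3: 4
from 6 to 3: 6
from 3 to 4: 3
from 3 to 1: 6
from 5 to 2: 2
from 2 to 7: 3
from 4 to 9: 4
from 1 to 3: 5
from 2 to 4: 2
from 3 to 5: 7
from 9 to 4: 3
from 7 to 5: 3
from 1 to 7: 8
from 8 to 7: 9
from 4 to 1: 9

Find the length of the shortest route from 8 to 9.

Settle nodes by increasing distance from 8:
8: 0
1: 7  (via 8)
5: 8  (via 8)
7: 9  (via 8)
2: 10  (via 5)
4: 10  (via 7)
3: 12  (via 1)
9: 14  (via 4)
Shortest route: 8 → 7 → 4 → 9 = 14.

14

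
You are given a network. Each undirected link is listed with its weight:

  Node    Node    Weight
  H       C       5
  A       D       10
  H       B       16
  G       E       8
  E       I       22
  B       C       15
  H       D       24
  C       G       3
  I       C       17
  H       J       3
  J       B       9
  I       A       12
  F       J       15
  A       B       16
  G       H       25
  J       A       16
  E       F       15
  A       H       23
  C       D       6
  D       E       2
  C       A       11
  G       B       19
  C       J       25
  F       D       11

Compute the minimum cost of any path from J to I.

25

Candidate routes:
J - H - C - A - I: 3+5+11+12 = 31
J - H - C - D - A - I: 3+5+6+10+12 = 36
J - A - I: 16+12 = 28
J - H - C - I: 3+5+17 = 25
Cheapest is J - H - C - I at 25.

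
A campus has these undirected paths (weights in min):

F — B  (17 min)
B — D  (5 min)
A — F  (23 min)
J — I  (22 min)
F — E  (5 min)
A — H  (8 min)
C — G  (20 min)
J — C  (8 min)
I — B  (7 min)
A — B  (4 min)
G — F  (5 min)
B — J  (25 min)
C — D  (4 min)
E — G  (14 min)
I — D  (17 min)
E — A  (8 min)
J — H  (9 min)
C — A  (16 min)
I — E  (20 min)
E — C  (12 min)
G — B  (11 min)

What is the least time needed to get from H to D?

17 min

Enumerating some paths:
H → J → C → D: 9+8+4 = 21
H → A → B → D: 8+4+5 = 17
The minimum is 17 min via H → A → B → D.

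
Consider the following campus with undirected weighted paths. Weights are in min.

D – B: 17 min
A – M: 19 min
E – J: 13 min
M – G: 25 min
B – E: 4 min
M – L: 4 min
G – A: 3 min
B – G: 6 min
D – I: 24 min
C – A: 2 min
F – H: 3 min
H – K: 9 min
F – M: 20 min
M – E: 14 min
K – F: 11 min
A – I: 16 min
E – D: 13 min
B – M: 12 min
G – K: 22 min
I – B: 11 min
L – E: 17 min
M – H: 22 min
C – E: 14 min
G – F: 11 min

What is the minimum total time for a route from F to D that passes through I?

Shortest F→I: F–G–B–I = 28
Shortest I→D: I–D = 24
Total via I: 28 + 24 = 52 min.

52 min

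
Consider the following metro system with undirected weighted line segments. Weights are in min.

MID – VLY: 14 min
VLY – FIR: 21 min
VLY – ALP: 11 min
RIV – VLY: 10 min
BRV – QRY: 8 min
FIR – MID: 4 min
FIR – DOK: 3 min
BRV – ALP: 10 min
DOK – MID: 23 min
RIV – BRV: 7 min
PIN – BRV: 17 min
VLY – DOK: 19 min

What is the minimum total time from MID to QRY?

39 min

Enumerating some paths:
MID - VLY - ALP - BRV - QRY: 14+11+10+8 = 43
MID - VLY - RIV - BRV - QRY: 14+10+7+8 = 39
Cheapest is MID - VLY - RIV - BRV - QRY at 39 min.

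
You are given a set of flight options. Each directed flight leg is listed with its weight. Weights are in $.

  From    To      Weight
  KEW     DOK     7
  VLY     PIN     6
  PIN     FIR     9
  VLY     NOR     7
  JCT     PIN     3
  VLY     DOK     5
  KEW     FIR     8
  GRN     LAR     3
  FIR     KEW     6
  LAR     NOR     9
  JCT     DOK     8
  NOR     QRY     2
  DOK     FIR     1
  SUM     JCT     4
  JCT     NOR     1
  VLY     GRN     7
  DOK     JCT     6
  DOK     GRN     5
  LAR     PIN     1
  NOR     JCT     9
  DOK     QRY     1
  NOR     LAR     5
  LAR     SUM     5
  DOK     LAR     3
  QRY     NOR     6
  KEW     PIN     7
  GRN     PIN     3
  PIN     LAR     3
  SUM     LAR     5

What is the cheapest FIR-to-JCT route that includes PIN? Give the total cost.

Best FIR to PIN: FIR → KEW → PIN costing 13
Shortest PIN→JCT: PIN → LAR → SUM → JCT = 12
Total via PIN: 13 + 12 = $25.

$25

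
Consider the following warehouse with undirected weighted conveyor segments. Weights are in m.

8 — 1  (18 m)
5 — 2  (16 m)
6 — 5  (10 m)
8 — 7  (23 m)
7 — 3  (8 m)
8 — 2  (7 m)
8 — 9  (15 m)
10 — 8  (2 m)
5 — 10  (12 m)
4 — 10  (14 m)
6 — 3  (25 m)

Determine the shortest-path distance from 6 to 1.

42 m

Enumerating some paths:
6–5–2–8–1: 10+16+7+18 = 51
6–3–7–8–1: 25+8+23+18 = 74
6–5–10–8–1: 10+12+2+18 = 42
The minimum is 42 m via 6–5–10–8–1.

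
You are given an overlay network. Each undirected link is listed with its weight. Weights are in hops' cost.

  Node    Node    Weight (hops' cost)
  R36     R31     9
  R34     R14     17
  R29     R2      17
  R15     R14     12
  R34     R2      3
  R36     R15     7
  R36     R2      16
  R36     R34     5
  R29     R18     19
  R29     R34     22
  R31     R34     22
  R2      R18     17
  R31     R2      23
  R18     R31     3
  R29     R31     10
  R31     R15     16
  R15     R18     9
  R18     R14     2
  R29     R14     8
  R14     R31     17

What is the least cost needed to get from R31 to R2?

Settle nodes by increasing distance from R31:
R31: 0
R18: 3  (via R31)
R14: 5  (via R18)
R36: 9  (via R31)
R29: 10  (via R31)
R15: 12  (via R18)
R34: 14  (via R36)
R2: 17  (via R34)
Shortest route: R31–R36–R34–R2 = 17 hops' cost.

17 hops' cost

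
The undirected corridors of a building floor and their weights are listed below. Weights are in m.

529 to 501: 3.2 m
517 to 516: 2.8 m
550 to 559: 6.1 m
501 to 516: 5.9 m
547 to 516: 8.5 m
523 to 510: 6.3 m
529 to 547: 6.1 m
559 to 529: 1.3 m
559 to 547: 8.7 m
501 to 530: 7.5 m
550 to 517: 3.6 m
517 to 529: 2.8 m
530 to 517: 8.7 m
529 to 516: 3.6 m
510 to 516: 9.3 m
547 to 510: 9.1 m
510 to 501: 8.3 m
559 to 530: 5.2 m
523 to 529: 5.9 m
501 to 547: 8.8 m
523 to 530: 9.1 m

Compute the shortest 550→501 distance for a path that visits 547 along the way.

Shortest 550→547: 550 → 517 → 529 → 547 = 12.5
Shortest 547→501: 547 → 501 = 8.8
Total via 547: 12.5 + 8.8 = 21.3 m.

21.3 m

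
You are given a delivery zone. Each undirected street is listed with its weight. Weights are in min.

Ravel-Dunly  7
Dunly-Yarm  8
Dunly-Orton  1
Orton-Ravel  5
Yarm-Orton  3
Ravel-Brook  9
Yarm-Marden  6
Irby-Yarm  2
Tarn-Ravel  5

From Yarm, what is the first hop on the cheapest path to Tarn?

Orton

Candidate routes:
Yarm - Orton - Dunly - Ravel - Tarn: 3+1+7+5 = 16
Yarm - Dunly - Orton - Ravel - Tarn: 8+1+5+5 = 19
Yarm - Orton - Ravel - Tarn: 3+5+5 = 13
Cheapest is Yarm - Orton - Ravel - Tarn at 13 min.
So from Yarm the first move is to Orton.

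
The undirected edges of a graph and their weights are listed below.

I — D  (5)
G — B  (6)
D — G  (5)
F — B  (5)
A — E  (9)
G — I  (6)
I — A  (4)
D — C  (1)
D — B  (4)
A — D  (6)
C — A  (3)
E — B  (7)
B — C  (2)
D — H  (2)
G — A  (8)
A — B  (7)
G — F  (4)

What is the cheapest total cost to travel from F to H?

10

Enumerating some paths:
F–B–C–D–H: 5+2+1+2 = 10
F–B–D–H: 5+4+2 = 11
F–G–D–H: 4+5+2 = 11
F–G–B–C–D–H: 4+6+2+1+2 = 15
Cheapest is F–B–C–D–H at 10.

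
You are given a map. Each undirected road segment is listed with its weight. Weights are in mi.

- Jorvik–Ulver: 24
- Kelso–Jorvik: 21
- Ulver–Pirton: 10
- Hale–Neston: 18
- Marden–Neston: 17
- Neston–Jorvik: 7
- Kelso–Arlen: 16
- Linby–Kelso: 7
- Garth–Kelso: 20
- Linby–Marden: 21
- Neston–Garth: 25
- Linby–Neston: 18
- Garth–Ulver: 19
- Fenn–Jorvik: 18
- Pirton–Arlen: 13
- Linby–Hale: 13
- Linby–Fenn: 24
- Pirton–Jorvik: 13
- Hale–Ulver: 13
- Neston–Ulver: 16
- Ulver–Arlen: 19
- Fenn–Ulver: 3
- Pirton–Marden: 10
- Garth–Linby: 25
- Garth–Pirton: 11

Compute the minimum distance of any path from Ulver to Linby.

Settle nodes by increasing distance from Ulver:
Ulver: 0
Fenn: 3  (via Ulver)
Pirton: 10  (via Ulver)
Hale: 13  (via Ulver)
Neston: 16  (via Ulver)
Garth: 19  (via Ulver)
Arlen: 19  (via Ulver)
Marden: 20  (via Pirton)
Jorvik: 21  (via Fenn)
Linby: 26  (via Hale)
Shortest route: Ulver–Hale–Linby = 26 mi.

26 mi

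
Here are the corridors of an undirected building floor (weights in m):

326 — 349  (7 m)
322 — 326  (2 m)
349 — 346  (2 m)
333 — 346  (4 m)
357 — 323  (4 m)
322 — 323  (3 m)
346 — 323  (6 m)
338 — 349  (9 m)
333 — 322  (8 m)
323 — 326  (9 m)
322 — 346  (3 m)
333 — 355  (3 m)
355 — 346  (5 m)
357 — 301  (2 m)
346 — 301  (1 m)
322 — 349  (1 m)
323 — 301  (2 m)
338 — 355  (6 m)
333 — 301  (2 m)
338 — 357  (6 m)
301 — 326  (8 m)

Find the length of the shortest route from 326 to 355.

Enumerating some paths:
326 - 322 - 346 - 301 - 333 - 355: 2+3+1+2+3 = 11
326 - 322 - 349 - 346 - 301 - 333 - 355: 2+1+2+1+2+3 = 11
326 - 322 - 346 - 355: 2+3+5 = 10
Cheapest is 326 - 322 - 346 - 355 at 10 m.

10 m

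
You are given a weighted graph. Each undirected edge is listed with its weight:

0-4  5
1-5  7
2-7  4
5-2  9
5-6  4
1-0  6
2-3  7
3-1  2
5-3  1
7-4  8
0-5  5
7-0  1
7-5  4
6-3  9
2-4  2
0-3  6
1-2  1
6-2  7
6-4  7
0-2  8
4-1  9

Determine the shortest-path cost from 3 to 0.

Settle nodes by increasing distance from 3:
3: 0
5: 1  (via 3)
1: 2  (via 3)
2: 3  (via 1)
4: 5  (via 2)
6: 5  (via 5)
7: 5  (via 5)
0: 6  (via 3)
Shortest route: 3–0 = 6.

6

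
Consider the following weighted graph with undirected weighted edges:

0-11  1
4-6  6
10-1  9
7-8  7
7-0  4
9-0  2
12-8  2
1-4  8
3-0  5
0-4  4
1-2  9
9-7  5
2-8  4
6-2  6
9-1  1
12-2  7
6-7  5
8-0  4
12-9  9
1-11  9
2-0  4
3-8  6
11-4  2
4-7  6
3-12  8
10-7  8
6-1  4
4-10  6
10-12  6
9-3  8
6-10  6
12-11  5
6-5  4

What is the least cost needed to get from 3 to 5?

16

Candidate routes:
3 - 9 - 1 - 6 - 5: 8+1+4+4 = 17
3 - 0 - 11 - 4 - 6 - 5: 5+1+2+6+4 = 18
3 - 0 - 9 - 1 - 6 - 5: 5+2+1+4+4 = 16
Cheapest is 3 - 0 - 9 - 1 - 6 - 5 at 16.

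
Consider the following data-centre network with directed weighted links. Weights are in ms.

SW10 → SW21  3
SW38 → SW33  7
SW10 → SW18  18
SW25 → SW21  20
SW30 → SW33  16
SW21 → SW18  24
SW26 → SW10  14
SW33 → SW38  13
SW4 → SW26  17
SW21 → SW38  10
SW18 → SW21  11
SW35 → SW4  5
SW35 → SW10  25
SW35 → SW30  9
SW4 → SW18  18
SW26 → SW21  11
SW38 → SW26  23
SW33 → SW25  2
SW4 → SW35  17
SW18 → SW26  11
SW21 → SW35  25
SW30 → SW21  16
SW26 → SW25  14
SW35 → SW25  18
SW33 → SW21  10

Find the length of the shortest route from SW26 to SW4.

41 ms

Settle nodes by increasing distance from SW26:
SW26: 0
SW21: 11  (via SW26)
SW10: 14  (via SW26)
SW25: 14  (via SW26)
SW38: 21  (via SW21)
SW33: 28  (via SW38)
SW18: 32  (via SW10)
SW35: 36  (via SW21)
SW4: 41  (via SW35)
Shortest route: SW26 → SW21 → SW35 → SW4 = 41 ms.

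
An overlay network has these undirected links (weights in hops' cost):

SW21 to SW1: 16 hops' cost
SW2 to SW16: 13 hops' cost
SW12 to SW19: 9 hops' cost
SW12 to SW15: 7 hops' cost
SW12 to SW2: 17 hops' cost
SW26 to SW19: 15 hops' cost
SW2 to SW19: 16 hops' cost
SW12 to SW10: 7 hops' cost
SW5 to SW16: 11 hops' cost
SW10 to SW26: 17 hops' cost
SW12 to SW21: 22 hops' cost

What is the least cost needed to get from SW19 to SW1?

47 hops' cost

Candidate routes:
SW19 - SW2 - SW12 - SW21 - SW1: 16+17+22+16 = 71
SW19 - SW12 - SW21 - SW1: 9+22+16 = 47
Cheapest is SW19 - SW12 - SW21 - SW1 at 47 hops' cost.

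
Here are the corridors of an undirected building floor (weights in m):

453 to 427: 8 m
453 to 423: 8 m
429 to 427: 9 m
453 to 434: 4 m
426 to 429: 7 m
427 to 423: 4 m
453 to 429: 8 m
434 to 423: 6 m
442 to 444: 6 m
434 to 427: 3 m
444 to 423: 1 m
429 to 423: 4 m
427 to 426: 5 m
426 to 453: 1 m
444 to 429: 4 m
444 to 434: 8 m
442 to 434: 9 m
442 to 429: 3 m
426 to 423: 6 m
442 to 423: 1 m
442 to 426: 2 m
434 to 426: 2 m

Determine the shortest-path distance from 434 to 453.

Shortest distances from 434:
434: 0
426: 2  (via 434)
427: 3  (via 434)
453: 3  (via 426)
Shortest route: 434 → 426 → 453 = 3 m.

3 m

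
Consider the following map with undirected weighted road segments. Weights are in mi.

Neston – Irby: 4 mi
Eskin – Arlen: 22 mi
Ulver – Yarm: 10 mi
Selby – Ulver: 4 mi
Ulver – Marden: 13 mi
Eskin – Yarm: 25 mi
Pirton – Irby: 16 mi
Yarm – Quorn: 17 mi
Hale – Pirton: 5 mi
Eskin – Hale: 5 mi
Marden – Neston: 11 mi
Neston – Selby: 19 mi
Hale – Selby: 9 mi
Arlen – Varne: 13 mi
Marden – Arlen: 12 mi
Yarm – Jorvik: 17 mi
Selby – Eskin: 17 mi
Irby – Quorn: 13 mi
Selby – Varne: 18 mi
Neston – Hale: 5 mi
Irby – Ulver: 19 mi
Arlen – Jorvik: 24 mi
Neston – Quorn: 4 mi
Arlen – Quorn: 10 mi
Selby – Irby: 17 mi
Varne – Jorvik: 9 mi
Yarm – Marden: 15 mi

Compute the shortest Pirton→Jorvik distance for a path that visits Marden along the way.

Best Pirton to Marden: Pirton → Hale → Neston → Marden costing 21
Shortest Marden→Jorvik: Marden → Yarm → Jorvik = 32
Total via Marden: 21 + 32 = 53 mi.

53 mi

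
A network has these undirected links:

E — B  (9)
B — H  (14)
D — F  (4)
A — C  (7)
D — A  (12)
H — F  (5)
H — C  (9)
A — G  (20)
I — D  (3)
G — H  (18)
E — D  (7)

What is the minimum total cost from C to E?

25

Candidate routes:
C - H - F - D - E: 9+5+4+7 = 25
C - A - D - E: 7+12+7 = 26
C - A - D - F - H - B - E: 7+12+4+5+14+9 = 51
C - H - B - E: 9+14+9 = 32
Cheapest is C - H - F - D - E at 25.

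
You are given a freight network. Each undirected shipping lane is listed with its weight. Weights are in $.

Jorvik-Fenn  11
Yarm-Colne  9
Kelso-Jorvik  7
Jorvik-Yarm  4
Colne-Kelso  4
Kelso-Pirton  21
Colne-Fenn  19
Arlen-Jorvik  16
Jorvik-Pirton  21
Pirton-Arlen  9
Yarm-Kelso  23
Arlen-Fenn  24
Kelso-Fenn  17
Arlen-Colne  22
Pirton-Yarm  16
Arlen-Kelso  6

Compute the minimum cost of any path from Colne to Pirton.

$19

Settle nodes by increasing distance from Colne:
Colne: 0
Kelso: 4  (via Colne)
Yarm: 9  (via Colne)
Arlen: 10  (via Kelso)
Jorvik: 11  (via Kelso)
Pirton: 19  (via Arlen)
Shortest route: Colne–Kelso–Arlen–Pirton = $19.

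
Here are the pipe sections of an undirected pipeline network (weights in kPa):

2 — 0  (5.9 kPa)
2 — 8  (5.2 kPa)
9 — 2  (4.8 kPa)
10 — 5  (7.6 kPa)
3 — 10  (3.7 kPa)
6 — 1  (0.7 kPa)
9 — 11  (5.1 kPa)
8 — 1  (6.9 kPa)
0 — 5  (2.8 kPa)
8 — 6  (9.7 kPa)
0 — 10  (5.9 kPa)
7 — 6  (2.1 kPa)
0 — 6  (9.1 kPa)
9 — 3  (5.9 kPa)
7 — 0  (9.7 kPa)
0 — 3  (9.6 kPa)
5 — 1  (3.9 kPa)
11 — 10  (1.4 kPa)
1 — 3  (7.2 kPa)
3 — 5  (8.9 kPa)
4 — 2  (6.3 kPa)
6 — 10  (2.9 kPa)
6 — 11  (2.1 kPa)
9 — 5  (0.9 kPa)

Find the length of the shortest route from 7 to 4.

18.7 kPa

Compare a few routes:
7 → 6 → 1 → 8 → 2 → 4: 2.1+0.7+6.9+5.2+6.3 = 21.2
7 → 6 → 11 → 9 → 2 → 4: 2.1+2.1+5.1+4.8+6.3 = 20.4
7 → 6 → 1 → 5 → 9 → 2 → 4: 2.1+0.7+3.9+0.9+4.8+6.3 = 18.7
The minimum is 18.7 kPa via 7 → 6 → 1 → 5 → 9 → 2 → 4.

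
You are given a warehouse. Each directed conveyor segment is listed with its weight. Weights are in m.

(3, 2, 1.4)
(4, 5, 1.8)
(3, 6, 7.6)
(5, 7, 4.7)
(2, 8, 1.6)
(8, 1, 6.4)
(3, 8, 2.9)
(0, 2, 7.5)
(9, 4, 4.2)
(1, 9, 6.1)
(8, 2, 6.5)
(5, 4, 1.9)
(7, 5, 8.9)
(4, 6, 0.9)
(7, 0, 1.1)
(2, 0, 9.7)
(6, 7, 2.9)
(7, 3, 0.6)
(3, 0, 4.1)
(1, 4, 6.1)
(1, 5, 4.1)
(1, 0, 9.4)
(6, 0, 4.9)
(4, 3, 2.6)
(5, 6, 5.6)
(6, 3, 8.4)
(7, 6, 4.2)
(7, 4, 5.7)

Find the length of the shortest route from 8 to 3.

15 m

Running Dijkstra from 8:
8: 0
1: 6.4  (via 8)
2: 6.5  (via 8)
5: 10.5  (via 1)
4: 12.4  (via 5)
9: 12.5  (via 1)
6: 13.3  (via 4)
3: 15  (via 4)
Shortest route: 8 → 1 → 5 → 4 → 3 = 15 m.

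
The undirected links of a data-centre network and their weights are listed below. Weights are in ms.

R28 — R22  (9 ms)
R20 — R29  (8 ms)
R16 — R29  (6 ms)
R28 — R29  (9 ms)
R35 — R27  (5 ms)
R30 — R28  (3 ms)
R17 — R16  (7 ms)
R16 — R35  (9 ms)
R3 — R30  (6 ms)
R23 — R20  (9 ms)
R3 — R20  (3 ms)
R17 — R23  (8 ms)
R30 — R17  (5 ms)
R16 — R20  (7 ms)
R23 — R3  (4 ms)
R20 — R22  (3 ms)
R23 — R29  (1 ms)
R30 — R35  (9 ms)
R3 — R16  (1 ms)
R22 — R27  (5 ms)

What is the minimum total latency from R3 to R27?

11 ms

Compare a few routes:
R3 - R16 - R35 - R27: 1+9+5 = 15
R3 - R20 - R22 - R27: 3+3+5 = 11
Cheapest is R3 - R20 - R22 - R27 at 11 ms.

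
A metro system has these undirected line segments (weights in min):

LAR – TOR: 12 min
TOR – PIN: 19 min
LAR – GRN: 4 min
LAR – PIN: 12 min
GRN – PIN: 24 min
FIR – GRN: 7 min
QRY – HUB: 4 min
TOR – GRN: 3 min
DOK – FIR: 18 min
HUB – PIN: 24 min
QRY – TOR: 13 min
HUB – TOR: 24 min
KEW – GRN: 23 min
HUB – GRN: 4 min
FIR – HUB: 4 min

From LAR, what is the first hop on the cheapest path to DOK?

GRN

Enumerating some paths:
LAR–TOR–GRN–FIR–DOK: 12+3+7+18 = 40
LAR–GRN–HUB–FIR–DOK: 4+4+4+18 = 30
LAR–GRN–FIR–DOK: 4+7+18 = 29
The minimum is 29 min via LAR–GRN–FIR–DOK.
So from LAR the first move is to GRN.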